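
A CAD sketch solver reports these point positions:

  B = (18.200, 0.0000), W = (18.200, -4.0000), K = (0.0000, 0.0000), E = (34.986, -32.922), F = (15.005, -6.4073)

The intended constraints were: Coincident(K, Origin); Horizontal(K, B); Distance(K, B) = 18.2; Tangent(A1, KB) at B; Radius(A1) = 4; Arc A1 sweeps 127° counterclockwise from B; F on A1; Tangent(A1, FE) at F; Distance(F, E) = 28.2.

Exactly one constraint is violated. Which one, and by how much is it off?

Distance(F, E) = 28.2 — off by 5.00.

K = (0.00, 0.00) ✓; K.y = 0.00, B.y = 0.00 ✓; |KB| = 18.20 ✓; ∠(WB, BK) = 90.00° ✓; |WB| = 4.000 ✓; bearing(W→F) − bearing(W→B) = 127.0° ✓; |WF| = 4.000 ✓; ∠(WF, FE) = 90.00° ✓; |FE| = 33.20 ✗.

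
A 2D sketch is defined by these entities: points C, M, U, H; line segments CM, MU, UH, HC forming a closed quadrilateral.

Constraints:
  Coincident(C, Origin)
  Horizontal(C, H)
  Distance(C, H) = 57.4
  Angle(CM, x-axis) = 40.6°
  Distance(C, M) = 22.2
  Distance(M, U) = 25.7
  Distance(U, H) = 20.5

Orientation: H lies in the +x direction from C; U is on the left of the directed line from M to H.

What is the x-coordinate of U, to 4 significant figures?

42.55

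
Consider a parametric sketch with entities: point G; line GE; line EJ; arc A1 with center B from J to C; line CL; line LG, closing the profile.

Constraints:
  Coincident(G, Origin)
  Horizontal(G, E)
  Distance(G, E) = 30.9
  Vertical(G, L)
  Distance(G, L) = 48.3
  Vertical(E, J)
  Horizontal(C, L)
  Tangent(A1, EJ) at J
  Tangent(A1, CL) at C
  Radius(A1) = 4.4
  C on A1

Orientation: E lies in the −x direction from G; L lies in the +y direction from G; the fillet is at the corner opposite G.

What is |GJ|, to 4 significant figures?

53.68

G is at the origin; G and E share the same y with |GE| = 30.9 and E on the −x side, so E = (-30.90, 0.000). G and L share the same x with |GL| = 48.3 and L on the +y side, so L = (0.000, 48.30). The virtual corner opposite G is at (-30.90, 48.30). Tangency of A1 to EJ means the radius BJ is perpendicular to EJ and since A1 is tangent to CL there, BC ⟂ CL, with radius 4.4, so the center B sits 4.4 in from both sides at B = (-26.50, 43.90). That places the tangent points at J = (-30.90, 43.90) on EJ and C = (-26.50, 48.30) on CL. Then |GJ| = |J − G| = 53.68.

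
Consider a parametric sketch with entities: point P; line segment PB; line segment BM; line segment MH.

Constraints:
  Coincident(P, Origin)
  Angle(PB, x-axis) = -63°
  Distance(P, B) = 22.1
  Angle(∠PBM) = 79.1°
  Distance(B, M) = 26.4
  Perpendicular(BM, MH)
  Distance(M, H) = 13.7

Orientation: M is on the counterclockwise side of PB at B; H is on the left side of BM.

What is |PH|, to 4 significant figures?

23.62

∠PBM = 79.1°, so BM runs at -63.0° + (180° − 79.1°) = 37.90° from the x-axis; with |BM| = 26.4, M = B + 26.4·(cos 37.90°, sin 37.90°) = (30.87, -3.474). BM is perpendicular to MH; with |MH| = 13.7 on the left of BM, H = M + 13.7·(-0.6143, 0.7891) = (22.45, 7.336). Then |PH| = |H − P| = 23.62.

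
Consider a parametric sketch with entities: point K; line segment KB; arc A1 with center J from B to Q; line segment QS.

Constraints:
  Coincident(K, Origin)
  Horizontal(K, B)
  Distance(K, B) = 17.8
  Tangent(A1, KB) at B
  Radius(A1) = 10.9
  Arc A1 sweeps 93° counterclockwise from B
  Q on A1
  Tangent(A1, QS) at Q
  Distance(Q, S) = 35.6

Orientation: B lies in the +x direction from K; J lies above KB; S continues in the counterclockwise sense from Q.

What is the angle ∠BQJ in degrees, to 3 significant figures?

43.5°

K is at the origin; K and B share the same y with |KB| = 17.8 and B on the +x side, so B = (17.8, 0.00). Since A1 is tangent to KB there, JB ⟂ KB, so J = B + (0, 10.9) = (17.8, 10.9). On A1, B sits at bearing -90° from J; a 93° counterclockwise sweep puts Q at bearing 3°, so Q = J + 10.9·(cos 3°, sin 3°) = (28.7, 11.5). Then cos ∠BQJ = QB·QJ / (|QB||QJ|), giving 43.5°.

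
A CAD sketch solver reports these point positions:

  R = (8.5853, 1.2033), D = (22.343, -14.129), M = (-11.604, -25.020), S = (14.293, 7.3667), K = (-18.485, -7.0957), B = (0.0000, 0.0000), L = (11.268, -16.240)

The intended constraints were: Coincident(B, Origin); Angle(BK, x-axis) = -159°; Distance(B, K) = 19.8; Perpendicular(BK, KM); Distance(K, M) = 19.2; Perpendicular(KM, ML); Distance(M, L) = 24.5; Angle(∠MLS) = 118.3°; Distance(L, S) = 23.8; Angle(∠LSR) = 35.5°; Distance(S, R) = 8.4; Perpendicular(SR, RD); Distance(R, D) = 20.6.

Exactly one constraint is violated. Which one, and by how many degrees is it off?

Perpendicular(SR, RD) — off by 5.30°.

B = (0.00, 0.00) ✓; BK at -159.0° ✓; |BK| = 19.80 ✓; ∠(BK, KM) = 90.00° ✓; |KM| = 19.20 ✓; ∠(KM, ML) = 90.00° ✓; |ML| = 24.50 ✓; ∠MLS = 118.3° ✓; |LS| = 23.80 ✓; ∠LSR = 35.50° ✓; |SR| = 8.400 ✓; ∠(SR, RD) = 84.70° ✗; |RD| = 20.60 ✓.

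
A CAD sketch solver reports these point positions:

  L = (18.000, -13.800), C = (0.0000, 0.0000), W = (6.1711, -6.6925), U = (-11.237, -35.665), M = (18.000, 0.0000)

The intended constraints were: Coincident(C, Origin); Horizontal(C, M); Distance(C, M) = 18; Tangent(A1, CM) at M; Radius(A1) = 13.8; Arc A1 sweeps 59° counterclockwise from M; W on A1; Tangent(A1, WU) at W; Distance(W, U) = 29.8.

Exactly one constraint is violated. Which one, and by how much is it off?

Distance(W, U) = 29.8 — off by 4.00.

C = (0.00, 0.00) ✓; C.y = 0.00, M.y = 0.00 ✓; |CM| = 18.00 ✓; ∠(LM, MC) = 90.00° ✓; |LM| = 13.80 ✓; bearing(L→W) − bearing(L→M) = 59.00° ✓; |LW| = 13.80 ✓; ∠(LW, WU) = 90.00° ✓; |WU| = 33.80 ✗.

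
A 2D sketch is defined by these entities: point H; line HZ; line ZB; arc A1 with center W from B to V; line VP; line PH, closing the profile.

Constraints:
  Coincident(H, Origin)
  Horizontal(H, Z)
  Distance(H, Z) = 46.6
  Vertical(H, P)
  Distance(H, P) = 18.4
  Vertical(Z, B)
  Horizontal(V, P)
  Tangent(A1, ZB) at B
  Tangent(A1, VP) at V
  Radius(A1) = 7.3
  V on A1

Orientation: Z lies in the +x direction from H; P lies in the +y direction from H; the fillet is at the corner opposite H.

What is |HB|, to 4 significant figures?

47.90

The virtual corner opposite H is at (46.60, 18.40). The tangent condition forces WB to be normal to ZB and A1 meets VP tangentially, so WV is at right angles to VP, with radius 7.3, so the center W sits 7.3 in from both sides at W = (39.30, 11.10). That places the tangent points at B = (46.60, 11.10) on ZB and V = (39.30, 18.40) on VP. Then |HB| = |B − H| = 47.90.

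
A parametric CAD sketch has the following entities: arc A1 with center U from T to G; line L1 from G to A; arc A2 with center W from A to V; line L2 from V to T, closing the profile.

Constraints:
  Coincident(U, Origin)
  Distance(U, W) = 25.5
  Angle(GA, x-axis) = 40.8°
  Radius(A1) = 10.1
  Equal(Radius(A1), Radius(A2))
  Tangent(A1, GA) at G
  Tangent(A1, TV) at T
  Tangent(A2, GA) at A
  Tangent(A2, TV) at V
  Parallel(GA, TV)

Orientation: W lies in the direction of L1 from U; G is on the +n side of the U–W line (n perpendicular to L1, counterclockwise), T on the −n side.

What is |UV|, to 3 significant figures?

27.4

Tangency of A1 to both parallel lines with radius 10.1 puts G and T at U ± 10.1·n: G = (-6.60, 7.65), T = (6.60, -7.65). Equal radii place A and V the same way about W: A = W + 10.1·n = (12.7, 24.3), V = W − 10.1·n = (25.9, 9.02). Then |UV| = |V − U| = 27.4.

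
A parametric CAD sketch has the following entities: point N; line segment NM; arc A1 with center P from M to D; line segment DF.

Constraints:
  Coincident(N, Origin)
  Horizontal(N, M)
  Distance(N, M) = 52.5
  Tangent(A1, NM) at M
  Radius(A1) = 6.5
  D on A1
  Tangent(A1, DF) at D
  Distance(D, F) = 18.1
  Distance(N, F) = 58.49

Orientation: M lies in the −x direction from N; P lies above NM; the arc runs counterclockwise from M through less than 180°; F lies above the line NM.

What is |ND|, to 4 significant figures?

47.20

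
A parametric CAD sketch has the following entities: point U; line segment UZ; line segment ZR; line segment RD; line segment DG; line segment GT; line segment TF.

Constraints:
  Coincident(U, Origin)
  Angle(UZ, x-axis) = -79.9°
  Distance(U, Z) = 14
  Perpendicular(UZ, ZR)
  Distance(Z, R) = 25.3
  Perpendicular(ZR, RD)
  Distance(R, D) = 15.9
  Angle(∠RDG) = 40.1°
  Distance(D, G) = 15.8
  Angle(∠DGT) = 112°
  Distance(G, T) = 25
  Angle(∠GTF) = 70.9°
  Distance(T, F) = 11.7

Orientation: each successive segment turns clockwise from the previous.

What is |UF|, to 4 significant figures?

42.12

∠DGT = 112.0° gives GT at -107.8° from the x-axis; with |GT| = 25.0, T = (-20.74, -36.48). ∠GTF = 70.9° gives TF at 143.1° from the x-axis; with |TF| = 11.7, F = (-30.10, -29.46). Then |UF| = |F − U| = 42.12.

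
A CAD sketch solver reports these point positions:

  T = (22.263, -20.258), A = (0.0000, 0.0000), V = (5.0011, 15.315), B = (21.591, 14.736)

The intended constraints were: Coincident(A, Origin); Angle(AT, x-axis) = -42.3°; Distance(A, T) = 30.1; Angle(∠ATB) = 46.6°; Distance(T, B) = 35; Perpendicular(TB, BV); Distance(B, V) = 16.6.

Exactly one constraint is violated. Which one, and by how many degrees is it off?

Perpendicular(TB, BV) — off by 3.10°.

A = (0.00, 0.00) ✓; AT at -42.30° ✓; |AT| = 30.10 ✓; ∠ATB = 46.60° ✓; |TB| = 35.00 ✓; ∠(TB, BV) = 86.90° ✗; |BV| = 16.60 ✓.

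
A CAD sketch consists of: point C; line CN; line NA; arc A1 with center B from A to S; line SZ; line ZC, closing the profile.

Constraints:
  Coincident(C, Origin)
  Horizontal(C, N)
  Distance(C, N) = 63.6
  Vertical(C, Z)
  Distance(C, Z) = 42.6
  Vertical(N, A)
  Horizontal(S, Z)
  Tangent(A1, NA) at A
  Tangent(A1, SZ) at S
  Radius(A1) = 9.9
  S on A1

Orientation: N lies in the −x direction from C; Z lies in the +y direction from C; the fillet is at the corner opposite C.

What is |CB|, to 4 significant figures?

62.87

C is at the origin; CN is horizontal with |CN| = 63.6 and N on the −x side, so N = (-63.60, 0.000). C and Z share the same x with |CZ| = 42.6 and Z on the +y side, so Z = (0.000, 42.60). The virtual corner opposite C is at (-63.60, 42.60). The tangent condition forces BA to be normal to NA and the tangent condition forces BS to be normal to SZ, with radius 9.9, so the center B sits 9.9 in from both sides at B = (-53.70, 32.70). Then |CB| = |B − C| = 62.87.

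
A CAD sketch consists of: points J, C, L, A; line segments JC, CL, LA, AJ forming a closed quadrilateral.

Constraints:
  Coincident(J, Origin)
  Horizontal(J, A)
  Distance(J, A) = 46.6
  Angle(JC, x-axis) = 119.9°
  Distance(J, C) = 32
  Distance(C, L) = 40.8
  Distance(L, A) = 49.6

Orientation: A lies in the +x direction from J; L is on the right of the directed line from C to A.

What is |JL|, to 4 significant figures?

10.71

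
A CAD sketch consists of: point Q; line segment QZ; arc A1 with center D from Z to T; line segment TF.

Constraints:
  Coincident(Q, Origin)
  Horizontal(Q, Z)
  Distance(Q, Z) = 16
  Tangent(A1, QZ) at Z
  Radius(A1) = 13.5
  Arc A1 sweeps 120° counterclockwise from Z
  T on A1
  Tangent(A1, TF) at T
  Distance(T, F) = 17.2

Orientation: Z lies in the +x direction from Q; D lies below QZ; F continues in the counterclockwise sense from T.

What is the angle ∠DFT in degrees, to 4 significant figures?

38.13°

On A1, Z sits at bearing 90° from D; a 120° counterclockwise sweep puts T at bearing 210°, so T = D + 13.5·(cos 210°, sin 210°) = (4.309, -20.25). Since A1 is tangent to TF there, DT ⟂ TF, so TF runs along (−sin 210°, cos 210°); with |TF| = 17.2, F = (12.91, -35.15). Then cos ∠DFT = FD·FT / (|FD||FT|), giving 38.13°.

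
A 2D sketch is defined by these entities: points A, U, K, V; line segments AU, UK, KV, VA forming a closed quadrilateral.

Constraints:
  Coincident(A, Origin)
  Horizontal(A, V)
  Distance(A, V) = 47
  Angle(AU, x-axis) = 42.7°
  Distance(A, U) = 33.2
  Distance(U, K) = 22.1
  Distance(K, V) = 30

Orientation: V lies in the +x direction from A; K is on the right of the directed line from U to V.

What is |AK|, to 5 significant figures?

17.129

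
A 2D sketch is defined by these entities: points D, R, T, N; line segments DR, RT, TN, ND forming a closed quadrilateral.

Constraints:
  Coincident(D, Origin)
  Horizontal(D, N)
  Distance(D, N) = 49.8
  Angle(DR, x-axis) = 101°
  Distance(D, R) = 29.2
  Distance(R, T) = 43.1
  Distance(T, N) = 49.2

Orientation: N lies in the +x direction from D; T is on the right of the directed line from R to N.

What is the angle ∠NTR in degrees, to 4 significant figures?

84.72°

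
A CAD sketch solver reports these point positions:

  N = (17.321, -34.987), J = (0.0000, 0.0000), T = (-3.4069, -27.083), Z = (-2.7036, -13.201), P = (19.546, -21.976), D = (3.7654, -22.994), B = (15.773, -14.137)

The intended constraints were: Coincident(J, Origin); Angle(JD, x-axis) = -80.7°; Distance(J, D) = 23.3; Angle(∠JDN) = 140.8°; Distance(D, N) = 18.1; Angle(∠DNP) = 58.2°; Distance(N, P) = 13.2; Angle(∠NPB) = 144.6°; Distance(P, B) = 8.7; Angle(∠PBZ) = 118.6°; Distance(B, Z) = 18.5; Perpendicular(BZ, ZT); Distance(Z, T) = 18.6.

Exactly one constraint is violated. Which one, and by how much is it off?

Distance(Z, T) = 18.6 — off by 4.70.

J = (0.00, 0.00) ✓; JD at -80.70° ✓; |JD| = 23.30 ✓; ∠JDN = 140.8° ✓; |DN| = 18.10 ✓; ∠DNP = 58.20° ✓; |NP| = 13.20 ✓; ∠NPB = 144.6° ✓; |PB| = 8.700 ✓; ∠PBZ = 118.6° ✓; |BZ| = 18.50 ✓; ∠(BZ, ZT) = 90.00° ✓; |ZT| = 13.90 ✗.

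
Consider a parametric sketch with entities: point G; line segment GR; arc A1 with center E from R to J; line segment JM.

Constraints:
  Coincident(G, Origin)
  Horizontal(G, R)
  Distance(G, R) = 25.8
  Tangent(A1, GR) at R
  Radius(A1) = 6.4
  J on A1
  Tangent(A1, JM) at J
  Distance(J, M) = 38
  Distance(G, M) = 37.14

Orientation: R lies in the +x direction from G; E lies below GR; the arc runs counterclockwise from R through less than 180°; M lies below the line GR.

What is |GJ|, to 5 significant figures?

20.424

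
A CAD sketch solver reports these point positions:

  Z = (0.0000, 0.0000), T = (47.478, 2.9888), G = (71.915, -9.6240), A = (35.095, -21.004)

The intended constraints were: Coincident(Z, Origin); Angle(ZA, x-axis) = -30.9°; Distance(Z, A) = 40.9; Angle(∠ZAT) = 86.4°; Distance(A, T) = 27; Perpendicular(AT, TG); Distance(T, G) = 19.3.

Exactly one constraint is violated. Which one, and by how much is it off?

Distance(T, G) = 19.3 — off by 8.20.

Z = (0.00, 0.00) ✓; ZA at -30.90° ✓; |ZA| = 40.90 ✓; ∠ZAT = 86.40° ✓; |AT| = 27.00 ✓; ∠(AT, TG) = 90.00° ✓; |TG| = 27.50 ✗.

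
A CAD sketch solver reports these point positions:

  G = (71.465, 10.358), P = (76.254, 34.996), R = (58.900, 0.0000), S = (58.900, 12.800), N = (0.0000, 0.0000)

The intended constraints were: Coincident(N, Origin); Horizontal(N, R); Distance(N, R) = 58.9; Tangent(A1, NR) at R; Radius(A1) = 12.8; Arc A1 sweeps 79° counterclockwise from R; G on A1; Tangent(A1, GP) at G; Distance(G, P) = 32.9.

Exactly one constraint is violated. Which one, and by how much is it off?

Distance(G, P) = 32.9 — off by 7.80.

N = (0.00, 0.00) ✓; N.y = 0.00, R.y = 0.00 ✓; |NR| = 58.90 ✓; ∠(SR, RN) = 90.00° ✓; |SR| = 12.80 ✓; bearing(S→G) − bearing(S→R) = 79.00° ✓; |SG| = 12.80 ✓; ∠(SG, GP) = 90.00° ✓; |GP| = 25.10 ✗.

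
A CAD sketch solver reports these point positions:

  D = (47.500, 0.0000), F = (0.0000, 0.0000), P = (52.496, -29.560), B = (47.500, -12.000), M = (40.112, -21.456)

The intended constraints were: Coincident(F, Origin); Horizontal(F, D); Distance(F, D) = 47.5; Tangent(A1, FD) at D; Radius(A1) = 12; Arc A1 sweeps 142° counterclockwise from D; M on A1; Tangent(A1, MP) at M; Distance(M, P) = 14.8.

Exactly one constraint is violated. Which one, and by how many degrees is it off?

Tangent(A1, MP) at M — off by 4.80°.

F = (0.00, 0.00) ✓; F.y = 0.00, D.y = 0.00 ✓; |FD| = 47.50 ✓; ∠(BD, DF) = 90.00° ✓; |BD| = 12.00 ✓; bearing(B→M) − bearing(B→D) = 142.0° ✓; |BM| = 12.00 ✓; ∠(BM, MP) = 85.20° ✗; |MP| = 14.80 ✓.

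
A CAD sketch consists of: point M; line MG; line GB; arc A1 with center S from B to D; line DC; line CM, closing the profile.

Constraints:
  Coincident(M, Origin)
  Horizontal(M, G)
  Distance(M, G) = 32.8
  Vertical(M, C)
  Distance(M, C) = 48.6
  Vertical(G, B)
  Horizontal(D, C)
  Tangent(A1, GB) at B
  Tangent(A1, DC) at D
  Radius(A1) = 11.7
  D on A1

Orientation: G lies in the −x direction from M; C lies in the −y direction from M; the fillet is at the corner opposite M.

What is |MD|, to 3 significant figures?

53.0

M is at the origin; M and G share the same y with |MG| = 32.8 and G on the −x side, so G = (-32.8, 0.00). M and C share the same x with |MC| = 48.6 and C on the −y side, so C = (0.00, -48.6). The virtual corner opposite M is at (-32.8, -48.6). The tangent condition forces SB to be normal to GB and the tangent condition forces SD to be normal to DC, with radius 11.7, so the center S sits 11.7 in from both sides at S = (-21.1, -36.9). That places the tangent points at B = (-32.8, -36.9) on GB and D = (-21.1, -48.6) on DC. Then |MD| = |D − M| = 53.0.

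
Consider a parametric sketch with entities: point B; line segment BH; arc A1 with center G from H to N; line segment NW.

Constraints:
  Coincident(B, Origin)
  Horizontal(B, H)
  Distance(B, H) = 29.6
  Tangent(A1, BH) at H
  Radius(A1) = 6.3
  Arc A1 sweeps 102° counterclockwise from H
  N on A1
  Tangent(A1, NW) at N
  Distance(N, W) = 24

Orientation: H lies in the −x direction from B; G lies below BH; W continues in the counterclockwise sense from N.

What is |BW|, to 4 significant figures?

43.74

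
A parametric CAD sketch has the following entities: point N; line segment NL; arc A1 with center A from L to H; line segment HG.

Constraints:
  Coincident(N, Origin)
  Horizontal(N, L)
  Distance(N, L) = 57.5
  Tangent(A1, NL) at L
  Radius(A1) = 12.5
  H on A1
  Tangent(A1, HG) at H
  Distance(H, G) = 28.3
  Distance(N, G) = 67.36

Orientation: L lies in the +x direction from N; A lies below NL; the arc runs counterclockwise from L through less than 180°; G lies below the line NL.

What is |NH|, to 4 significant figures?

47.89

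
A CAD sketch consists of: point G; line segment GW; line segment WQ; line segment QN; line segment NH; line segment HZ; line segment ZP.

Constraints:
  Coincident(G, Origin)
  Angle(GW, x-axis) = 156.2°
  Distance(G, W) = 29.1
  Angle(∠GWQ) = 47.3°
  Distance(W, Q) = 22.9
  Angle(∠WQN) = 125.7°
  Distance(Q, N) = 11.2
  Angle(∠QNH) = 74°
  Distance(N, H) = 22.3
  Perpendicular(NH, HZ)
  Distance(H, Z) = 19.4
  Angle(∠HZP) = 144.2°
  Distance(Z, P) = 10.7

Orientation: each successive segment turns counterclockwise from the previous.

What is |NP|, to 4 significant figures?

32.34

G is at the origin; GW runs at 156.2° with length 29.1, so W = (-26.63, 11.74). ∠GWQ = 47.3° gives WQ at -71.10° from the x-axis; with |WQ| = 22.9, Q = (-19.21, -9.922). ∠WQN = 125.7° gives QN at -16.80° from the x-axis; with |QN| = 11.2, N = (-8.486, -13.16). ∠QNH = 74.0° gives NH at 89.20° from the x-axis; with |NH| = 22.3, H = (-8.174, 9.138). The perpendicularity gives HZ at right angles to NH, so HZ runs at 179.2°; with |HZ| = 19.4, Z = (-27.57, 9.409). ∠HZP = 144.2° gives ZP at -145.0° from the x-axis; with |ZP| = 10.7, P = (-36.34, 3.272). Then |NP| = |P − N| = 32.34.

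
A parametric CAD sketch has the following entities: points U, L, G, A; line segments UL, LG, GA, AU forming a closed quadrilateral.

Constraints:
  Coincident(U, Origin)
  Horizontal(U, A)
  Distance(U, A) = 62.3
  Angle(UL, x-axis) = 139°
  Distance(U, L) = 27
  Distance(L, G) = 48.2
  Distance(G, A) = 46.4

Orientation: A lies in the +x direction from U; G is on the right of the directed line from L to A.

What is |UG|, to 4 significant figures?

21.27

U is at the origin; UA is horizontal with |UA| = 62.3 and A in +x, so A = (62.3, 0). UL runs at 139.0° with |UL| = 27.0, so L = (-20.38, 17.71). G is determined by |LG| = 48.2 and |GA| = 46.4 together: it lies at the intersection of circle(L, 48.2) and circle(A, 46.4). With |LA| = 84.55, the foot of the radical line on LA is 43.28 from L and the perpendicular offset is √(48.2² − 43.28²) = 21.21. Taking the right-of-LA solution: G = (17.50, -12.09).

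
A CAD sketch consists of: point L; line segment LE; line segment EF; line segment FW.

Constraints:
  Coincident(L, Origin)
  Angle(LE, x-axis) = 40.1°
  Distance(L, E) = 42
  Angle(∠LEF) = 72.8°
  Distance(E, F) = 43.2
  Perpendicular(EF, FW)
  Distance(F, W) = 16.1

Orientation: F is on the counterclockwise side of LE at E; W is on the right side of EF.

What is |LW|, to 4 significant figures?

64.10

∠LEF = 72.8°, so EF runs at 40.1° + (180° − 72.8°) = 147.3° from the x-axis; with |EF| = 43.2, F = E + 43.2·(cos 147.3°, sin 147.3°) = (-4.227, 50.39). EF ⟂ FW; with |FW| = 16.1 on the right of EF, W = F + 16.1·(0.5402, 0.8415) = (4.471, 63.94). Then |LW| = |W − L| = 64.10.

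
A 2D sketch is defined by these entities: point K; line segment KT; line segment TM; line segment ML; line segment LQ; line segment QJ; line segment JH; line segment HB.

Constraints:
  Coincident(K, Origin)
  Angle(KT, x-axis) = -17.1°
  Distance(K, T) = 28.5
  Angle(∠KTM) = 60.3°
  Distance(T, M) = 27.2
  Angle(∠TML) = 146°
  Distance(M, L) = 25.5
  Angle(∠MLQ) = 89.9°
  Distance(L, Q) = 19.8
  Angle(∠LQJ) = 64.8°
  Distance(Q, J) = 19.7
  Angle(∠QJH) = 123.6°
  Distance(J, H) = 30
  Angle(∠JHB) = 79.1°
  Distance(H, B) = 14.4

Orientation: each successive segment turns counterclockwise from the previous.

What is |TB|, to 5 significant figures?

51.968

∠QJH = 123.6° gives JH at 38.300° from the x-axis; with |JH| = 30.0, H = (31.468, 33.749). ∠JHB = 79.1° gives HB at 139.20° from the x-axis; with |HB| = 14.4, B = (20.567, 43.158). Then |TB| = |B − T| = 51.968.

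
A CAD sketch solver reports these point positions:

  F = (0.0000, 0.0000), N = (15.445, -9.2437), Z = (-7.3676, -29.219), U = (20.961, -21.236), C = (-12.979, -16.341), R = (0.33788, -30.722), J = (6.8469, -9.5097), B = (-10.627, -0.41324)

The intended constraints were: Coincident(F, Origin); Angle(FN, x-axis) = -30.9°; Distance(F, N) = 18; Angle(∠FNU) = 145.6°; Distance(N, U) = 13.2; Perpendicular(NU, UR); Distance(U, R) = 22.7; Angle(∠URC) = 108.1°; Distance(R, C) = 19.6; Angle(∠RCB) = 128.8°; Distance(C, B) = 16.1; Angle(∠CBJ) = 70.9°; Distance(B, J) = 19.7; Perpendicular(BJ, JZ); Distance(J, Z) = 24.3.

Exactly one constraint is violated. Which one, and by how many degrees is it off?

Perpendicular(BJ, JZ) — off by 8.30°.

F = (0.00, 0.00) ✓; FN at -30.90° ✓; |FN| = 18.00 ✓; ∠FNU = 145.6° ✓; |NU| = 13.20 ✓; ∠(NU, UR) = 90.00° ✓; |UR| = 22.70 ✓; ∠URC = 108.1° ✓; |RC| = 19.60 ✓; ∠RCB = 128.8° ✓; |CB| = 16.10 ✓; ∠CBJ = 70.90° ✓; |BJ| = 19.70 ✓; ∠(BJ, JZ) = 98.30° ✗; |JZ| = 24.30 ✓.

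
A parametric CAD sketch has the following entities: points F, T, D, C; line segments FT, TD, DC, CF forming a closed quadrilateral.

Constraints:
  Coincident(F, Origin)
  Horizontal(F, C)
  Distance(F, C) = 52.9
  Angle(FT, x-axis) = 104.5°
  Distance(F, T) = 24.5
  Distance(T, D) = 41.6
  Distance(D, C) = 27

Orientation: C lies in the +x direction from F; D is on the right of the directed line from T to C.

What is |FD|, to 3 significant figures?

26.2

Checks: |FC| = 52.90 ✓; |FT| = 24.50 ✓; |TD| = 41.60 ✓; |DC| = 27.00 ✓.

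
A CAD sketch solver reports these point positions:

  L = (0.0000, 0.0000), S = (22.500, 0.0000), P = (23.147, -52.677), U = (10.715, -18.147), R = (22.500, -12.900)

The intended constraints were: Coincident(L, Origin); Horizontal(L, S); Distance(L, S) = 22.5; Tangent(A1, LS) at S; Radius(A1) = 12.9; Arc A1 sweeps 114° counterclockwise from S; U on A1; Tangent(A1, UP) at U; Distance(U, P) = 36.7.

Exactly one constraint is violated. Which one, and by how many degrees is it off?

Tangent(A1, UP) at U — off by 4.20°.

L = (0.00, 0.00) ✓; L.y = 0.00, S.y = 0.00 ✓; |LS| = 22.50 ✓; ∠(RS, SL) = 90.00° ✓; |RS| = 12.90 ✓; bearing(R→U) − bearing(R→S) = 114.0° ✓; |RU| = 12.90 ✓; ∠(RU, UP) = 94.20° ✗; |UP| = 36.70 ✓.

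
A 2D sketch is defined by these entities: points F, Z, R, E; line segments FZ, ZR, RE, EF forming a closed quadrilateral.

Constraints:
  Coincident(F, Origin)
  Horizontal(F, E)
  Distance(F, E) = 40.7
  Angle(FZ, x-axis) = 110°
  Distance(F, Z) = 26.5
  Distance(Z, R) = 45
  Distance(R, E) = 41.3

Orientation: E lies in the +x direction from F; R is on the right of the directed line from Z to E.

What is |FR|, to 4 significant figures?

18.63

Checks: |ZR| = 45.00 ✓; |RE| = 41.30 ✓.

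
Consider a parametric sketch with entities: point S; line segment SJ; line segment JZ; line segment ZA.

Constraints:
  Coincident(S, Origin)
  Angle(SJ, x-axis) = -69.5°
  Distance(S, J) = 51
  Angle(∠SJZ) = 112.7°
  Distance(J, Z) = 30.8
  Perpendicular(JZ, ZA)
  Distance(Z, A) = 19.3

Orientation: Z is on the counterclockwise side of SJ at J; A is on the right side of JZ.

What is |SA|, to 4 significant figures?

83.37

∠SJZ = 112.7°, so JZ runs at -69.5° + (180° − 112.7°) = -2.200° from the x-axis; with |JZ| = 30.8, Z = J + 30.8·(cos -2.200°, sin -2.200°) = (48.64, -48.95). JZ ⟂ ZA; with |ZA| = 19.3 on the right of JZ, A = Z + 19.3·(-0.03839, -0.9993) = (47.90, -68.24). Then |SA| = |A − S| = 83.37.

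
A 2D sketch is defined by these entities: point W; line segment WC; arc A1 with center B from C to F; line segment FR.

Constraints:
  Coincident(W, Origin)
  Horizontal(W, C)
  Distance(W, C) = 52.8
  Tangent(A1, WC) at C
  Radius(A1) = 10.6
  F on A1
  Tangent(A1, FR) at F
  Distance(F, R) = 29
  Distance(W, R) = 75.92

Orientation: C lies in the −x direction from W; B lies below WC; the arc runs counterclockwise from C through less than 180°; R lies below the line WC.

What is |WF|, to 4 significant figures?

64.15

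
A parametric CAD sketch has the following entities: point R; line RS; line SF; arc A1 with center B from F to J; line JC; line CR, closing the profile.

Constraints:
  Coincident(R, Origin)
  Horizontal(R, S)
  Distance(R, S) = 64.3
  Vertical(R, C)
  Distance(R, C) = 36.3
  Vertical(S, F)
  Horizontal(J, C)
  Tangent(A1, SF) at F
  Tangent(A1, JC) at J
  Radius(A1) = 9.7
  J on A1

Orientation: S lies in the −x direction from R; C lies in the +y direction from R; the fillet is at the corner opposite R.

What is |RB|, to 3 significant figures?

60.7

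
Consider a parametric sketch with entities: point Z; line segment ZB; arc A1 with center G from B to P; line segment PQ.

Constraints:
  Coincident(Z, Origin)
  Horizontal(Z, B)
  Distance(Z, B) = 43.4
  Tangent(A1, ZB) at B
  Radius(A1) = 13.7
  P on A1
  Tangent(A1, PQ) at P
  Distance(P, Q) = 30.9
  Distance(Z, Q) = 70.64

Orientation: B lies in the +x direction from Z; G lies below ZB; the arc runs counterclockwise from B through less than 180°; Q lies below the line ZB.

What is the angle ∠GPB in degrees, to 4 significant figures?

24.17°

Z is at the origin; Z and B share the same y with |ZB| = 43.4 and B on the +x side, so B = (43.40, 0.000). The tangent condition forces GB to be normal to ZB, so G = B + (0, -13.7) = (43.40, -13.70). Since GP ⟂ PQ (tangency), |GQ| = √(13.7² + 30.9²) = 33.80 regardless of where P sits on A1. So Q lies on both circle(Z, 70.64) and circle(G, 33.80); the below-ZB intersection is Q = (53.70, -45.89). P is the foot of the tangent from Q: P = (33.16, -22.81).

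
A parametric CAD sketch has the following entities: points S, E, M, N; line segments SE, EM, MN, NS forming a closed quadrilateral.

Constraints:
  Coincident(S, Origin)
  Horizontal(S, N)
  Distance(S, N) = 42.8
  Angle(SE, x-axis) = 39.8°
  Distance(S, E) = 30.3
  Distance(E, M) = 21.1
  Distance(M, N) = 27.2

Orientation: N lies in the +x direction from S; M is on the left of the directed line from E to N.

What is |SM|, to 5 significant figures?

50.781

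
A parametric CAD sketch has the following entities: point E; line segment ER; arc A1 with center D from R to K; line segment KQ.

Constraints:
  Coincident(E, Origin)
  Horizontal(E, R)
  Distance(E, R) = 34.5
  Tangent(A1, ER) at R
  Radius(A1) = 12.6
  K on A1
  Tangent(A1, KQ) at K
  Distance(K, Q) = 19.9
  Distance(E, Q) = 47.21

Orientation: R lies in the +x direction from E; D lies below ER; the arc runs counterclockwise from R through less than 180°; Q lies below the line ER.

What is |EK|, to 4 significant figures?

28.86

Checks: |DK| = 12.60 ✓; ∠(DK, KQ) = 90.00° ✓; |KQ| = 19.90 ✓; |EQ| = 47.21 ✓.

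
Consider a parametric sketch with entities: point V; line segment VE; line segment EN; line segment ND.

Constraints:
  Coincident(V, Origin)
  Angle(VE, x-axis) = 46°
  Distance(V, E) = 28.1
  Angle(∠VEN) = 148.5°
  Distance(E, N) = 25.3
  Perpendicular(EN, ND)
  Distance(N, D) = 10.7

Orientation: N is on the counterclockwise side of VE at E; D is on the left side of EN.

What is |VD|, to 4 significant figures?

49.42

V is at the origin; VE runs at 46.0° with length 28.1, so E = 28.1·(cos 46.0°, sin 46.0°) = (19.52, 20.21). ∠VEN = 148.5°, so EN runs at 46.0° + (180° − 148.5°) = 77.50° from the x-axis; with |EN| = 25.3, N = E + 25.3·(cos 77.50°, sin 77.50°) = (25.00, 44.91). The perpendicularity gives ND at right angles to EN; with |ND| = 10.7 on the left of EN, D = N + 10.7·(-0.9763, 0.2164) = (14.55, 47.23). Then |VD| = |D − V| = 49.42.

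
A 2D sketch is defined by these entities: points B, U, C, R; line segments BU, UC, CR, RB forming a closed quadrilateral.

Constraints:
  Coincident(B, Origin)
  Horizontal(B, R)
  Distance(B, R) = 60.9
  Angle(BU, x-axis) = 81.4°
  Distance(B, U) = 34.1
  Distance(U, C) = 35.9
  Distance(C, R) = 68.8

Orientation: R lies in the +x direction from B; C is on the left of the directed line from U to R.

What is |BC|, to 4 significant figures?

67.21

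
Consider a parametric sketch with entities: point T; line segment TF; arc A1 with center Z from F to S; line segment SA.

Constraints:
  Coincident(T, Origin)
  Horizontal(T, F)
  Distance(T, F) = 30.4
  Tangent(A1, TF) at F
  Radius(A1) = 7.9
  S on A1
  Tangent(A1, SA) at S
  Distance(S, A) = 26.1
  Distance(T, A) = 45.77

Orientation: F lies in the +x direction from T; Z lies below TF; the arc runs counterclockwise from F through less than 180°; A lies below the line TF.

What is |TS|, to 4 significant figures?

24.81

Checks: ∠(ZF, FT) = 90.00° ✓; |ZF| = 7.900 ✓; |ZS| = 7.900 ✓; ∠(ZS, SA) = 90.00° ✓; |SA| = 26.10 ✓; |TA| = 45.77 ✓.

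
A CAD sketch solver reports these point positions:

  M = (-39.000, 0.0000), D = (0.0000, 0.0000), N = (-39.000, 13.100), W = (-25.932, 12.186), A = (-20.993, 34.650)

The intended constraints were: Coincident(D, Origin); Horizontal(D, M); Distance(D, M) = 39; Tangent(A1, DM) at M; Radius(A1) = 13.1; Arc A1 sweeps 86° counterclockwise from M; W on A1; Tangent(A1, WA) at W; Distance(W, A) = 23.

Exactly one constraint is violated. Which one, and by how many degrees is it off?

Tangent(A1, WA) at W — off by 8.40°.

D = (0.00, 0.00) ✓; D.y = 0.00, M.y = 0.00 ✓; |DM| = 39.00 ✓; ∠(NM, MD) = 90.00° ✓; |NM| = 13.10 ✓; bearing(N→W) − bearing(N→M) = 86.00° ✓; |NW| = 13.10 ✓; ∠(NW, WA) = 98.40° ✗; |WA| = 23.00 ✓.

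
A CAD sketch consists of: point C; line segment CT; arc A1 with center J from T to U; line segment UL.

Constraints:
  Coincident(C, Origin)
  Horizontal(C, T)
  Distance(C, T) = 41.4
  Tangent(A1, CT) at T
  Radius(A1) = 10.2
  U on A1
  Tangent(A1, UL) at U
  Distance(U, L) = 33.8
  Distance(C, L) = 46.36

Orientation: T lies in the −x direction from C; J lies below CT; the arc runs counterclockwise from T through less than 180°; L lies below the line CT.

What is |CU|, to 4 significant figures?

51.37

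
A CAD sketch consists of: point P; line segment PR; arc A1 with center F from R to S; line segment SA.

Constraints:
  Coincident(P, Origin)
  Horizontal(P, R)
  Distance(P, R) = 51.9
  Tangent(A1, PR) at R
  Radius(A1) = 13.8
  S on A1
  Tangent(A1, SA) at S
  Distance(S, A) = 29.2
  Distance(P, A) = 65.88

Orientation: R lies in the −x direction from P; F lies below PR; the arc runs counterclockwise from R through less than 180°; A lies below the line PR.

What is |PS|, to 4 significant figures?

66.94

Checks: ∠(FR, RP) = 90.00° ✓; |FR| = 13.80 ✓; |FS| = 13.80 ✓; ∠(FS, SA) = 90.00° ✓; |SA| = 29.20 ✓; |PA| = 65.88 ✓.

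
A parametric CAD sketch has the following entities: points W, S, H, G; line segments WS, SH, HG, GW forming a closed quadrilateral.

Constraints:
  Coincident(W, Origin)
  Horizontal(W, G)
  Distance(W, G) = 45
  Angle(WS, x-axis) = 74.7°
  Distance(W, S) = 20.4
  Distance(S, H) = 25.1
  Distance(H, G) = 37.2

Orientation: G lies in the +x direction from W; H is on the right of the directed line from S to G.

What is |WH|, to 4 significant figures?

9.725

W is at the origin; WG is horizontal with |WG| = 45.0 and G in +x, so G = (45.0, 0). WS runs at 74.7° with |WS| = 20.4, so S = (5.383, 19.68). H is determined by |SH| = 25.1 and |HG| = 37.2 together: it lies at the intersection of circle(S, 25.1) and circle(G, 37.2). With |SG| = 44.23, the foot of the radical line on SG is 13.60 from S and the perpendicular offset is √(25.1² − 13.60²) = 21.10. Taking the right-of-SG solution: H = (8.175, -5.267).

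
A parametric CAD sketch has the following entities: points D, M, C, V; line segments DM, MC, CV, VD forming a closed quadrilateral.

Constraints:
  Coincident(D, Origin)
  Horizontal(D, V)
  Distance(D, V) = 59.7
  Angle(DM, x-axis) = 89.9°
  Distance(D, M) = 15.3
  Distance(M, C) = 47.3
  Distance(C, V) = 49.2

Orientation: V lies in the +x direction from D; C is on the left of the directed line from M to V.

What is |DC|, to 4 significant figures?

57.89

D is at the origin; DV is horizontal with |DV| = 59.7 and V in +x, so V = (59.7, 0). DM runs at 89.9° with |DM| = 15.3, so M = (0.02670, 15.30). C is determined by |MC| = 47.3 and |CV| = 49.2 together: it lies at the intersection of circle(M, 47.3) and circle(V, 49.2). With |MV| = 61.60, the foot of the radical line on MV is 29.31 from M and the perpendicular offset is √(47.3² − 29.31²) = 37.12. Taking the left-of-MV solution: C = (37.64, 43.98).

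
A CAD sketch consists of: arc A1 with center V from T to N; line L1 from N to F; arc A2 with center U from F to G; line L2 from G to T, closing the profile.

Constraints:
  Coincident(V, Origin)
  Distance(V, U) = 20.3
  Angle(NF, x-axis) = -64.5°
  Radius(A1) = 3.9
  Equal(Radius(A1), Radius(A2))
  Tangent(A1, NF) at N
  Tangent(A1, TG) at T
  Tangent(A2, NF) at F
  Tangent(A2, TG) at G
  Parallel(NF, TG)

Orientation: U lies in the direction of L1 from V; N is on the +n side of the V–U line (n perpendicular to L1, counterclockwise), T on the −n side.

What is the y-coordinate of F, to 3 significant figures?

-16.6

Tangency of A1 to both parallel lines with radius 3.9 puts N and T at V ± 3.9·n: N = (3.52, 1.68), T = (-3.52, -1.68). Equal radii place F and G the same way about U: F = U + 3.9·n = (12.3, -16.6), G = U − 3.9·n = (5.22, -20.0). So F.y = -16.6.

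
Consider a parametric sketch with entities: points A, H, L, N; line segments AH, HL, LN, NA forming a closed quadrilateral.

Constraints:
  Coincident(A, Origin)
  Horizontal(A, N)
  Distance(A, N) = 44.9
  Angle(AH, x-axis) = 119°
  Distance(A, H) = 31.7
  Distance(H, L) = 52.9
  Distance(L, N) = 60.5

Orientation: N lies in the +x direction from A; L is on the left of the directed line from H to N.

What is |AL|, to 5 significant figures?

64.457

A is at the origin; A and N share the same y with |AN| = 44.9 and N in +x, so N = (44.9, 0). AH runs at 119.0° with |AH| = 31.7, so H = (-15.368, 27.725). L is determined by |HL| = 52.9 and |LN| = 60.5 together: it lies at the intersection of circle(H, 52.9) and circle(N, 60.5). With |HN| = 66.340, the foot of the radical line on HN is 26.674 from H and the perpendicular offset is √(52.9² − 26.674²) = 45.682. Taking the left-of-HN solution: L = (27.957, 58.079).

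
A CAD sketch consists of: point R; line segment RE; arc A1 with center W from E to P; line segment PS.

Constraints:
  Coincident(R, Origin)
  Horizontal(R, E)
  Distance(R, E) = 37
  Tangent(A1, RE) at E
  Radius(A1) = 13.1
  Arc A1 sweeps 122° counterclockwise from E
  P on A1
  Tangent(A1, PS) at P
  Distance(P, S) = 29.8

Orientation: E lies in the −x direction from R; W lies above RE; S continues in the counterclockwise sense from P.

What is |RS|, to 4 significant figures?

61.57

R is at the origin; RE is horizontal with |RE| = 37.0 and E on the −x side, so E = (-37.00, 0.000). Since A1 is tangent to RE there, WE ⟂ RE, so W = E + (0, 13.1) = (-37.00, 13.10). On A1, E sits at bearing -90° from W; a 122° counterclockwise sweep puts P at bearing 32°, so P = W + 13.1·(cos 32°, sin 32°) = (-25.89, 20.04). The tangent condition forces WP to be normal to PS, so PS runs along (−sin 32°, cos 32°); with |PS| = 29.8, S = (-41.68, 45.31). Then |RS| = |S − R| = 61.57.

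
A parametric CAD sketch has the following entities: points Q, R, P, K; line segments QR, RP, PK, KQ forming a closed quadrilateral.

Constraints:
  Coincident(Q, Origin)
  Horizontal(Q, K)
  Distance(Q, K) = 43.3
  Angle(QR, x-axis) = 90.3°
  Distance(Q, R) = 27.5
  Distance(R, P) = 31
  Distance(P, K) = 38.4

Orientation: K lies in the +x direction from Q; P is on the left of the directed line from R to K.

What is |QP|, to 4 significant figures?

46.60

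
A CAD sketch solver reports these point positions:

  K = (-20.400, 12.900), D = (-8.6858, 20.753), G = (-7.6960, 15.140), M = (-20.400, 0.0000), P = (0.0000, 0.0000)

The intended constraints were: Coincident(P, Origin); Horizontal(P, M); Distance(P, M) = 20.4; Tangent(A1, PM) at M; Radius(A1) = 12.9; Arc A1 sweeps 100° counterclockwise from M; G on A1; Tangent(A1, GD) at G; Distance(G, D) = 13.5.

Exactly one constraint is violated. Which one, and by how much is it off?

Distance(G, D) = 13.5 — off by 7.80.

P = (0.00, 0.00) ✓; P.y = 0.00, M.y = 0.00 ✓; |PM| = 20.40 ✓; ∠(KM, MP) = 90.00° ✓; |KM| = 12.90 ✓; bearing(K→G) − bearing(K→M) = 100.0° ✓; |KG| = 12.90 ✓; ∠(KG, GD) = 90.00° ✓; |GD| = 5.700 ✗.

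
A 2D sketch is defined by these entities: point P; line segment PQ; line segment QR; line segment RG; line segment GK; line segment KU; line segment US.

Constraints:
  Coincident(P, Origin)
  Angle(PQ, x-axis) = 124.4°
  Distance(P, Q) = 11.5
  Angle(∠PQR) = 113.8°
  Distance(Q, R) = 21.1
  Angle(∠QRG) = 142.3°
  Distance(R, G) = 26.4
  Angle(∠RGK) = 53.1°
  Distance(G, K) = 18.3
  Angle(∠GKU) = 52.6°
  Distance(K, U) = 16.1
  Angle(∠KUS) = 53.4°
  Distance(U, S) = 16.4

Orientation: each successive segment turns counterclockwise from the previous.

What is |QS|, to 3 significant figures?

43.8

∠GKU = 52.6° gives KU at 123° from the x-axis; with |KU| = 16.1, U = (-35.2, -2.07). ∠KUS = 53.4° gives US at -111° from the x-axis; with |US| = 16.4, S = (-41.1, -17.4). Then |QS| = |S − Q| = 43.8.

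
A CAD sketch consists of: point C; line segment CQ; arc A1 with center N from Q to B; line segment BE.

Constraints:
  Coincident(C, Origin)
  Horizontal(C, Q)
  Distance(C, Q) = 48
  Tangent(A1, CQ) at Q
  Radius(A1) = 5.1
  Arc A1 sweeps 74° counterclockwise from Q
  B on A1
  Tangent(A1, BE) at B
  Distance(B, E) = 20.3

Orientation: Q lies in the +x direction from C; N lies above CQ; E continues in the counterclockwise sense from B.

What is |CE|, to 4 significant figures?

62.93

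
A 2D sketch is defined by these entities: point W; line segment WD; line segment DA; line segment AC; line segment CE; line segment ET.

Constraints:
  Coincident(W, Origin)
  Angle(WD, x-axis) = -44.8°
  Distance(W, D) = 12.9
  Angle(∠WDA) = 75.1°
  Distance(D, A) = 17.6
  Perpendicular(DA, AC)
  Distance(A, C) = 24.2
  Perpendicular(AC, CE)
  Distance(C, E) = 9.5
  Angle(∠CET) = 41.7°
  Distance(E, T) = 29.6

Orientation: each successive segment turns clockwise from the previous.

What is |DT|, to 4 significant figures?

30.54

W is at the origin; WD runs at -44.8° with length 12.9, so D = (9.153, -9.090). ∠WDA = 75.1° gives DA at -149.7° from the x-axis; with |DA| = 17.6, A = (-6.042, -17.97). DA is perpendicular to AC, so AC runs at 120.3°; with |AC| = 24.2, C = (-18.25, 2.925). AC is perpendicular to CE, so CE runs at 30.30°; with |CE| = 9.5, E = (-10.05, 7.718). ∠CET = 41.7° gives ET at -108.0° from the x-axis; with |ET| = 29.6, T = (-19.20, -20.43). Then |DT| = |T − D| = 30.54.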